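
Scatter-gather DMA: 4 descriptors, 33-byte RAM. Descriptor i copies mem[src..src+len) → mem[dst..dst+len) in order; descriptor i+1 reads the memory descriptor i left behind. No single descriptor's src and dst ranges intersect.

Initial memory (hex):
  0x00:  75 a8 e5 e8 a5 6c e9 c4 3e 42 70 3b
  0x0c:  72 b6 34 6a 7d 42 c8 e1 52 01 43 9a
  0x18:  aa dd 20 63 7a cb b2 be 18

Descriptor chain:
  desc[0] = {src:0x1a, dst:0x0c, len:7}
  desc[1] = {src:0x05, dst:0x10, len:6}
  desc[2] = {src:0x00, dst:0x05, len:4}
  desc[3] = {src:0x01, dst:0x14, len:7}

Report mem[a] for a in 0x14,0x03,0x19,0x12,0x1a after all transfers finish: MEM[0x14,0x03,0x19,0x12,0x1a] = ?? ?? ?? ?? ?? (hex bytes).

[0] 0x1a->0x0c len=7 : 20 63 7a cb b2 be 18
[1] 0x05->0x10 len=6 : 6c e9 c4 3e 42 70
[2] 0x00->0x05 len=4 : 75 a8 e5 e8
[3] 0x01->0x14 len=7 : a8 e5 e8 a5 75 a8 e5
query mem[0x14]=0xa8, mem[0x03]=0xe8, mem[0x19]=0xa8, mem[0x12]=0xc4, mem[0x1a]=0xe5

MEM[0x14,0x03,0x19,0x12,0x1a] = a8 e8 a8 c4 e5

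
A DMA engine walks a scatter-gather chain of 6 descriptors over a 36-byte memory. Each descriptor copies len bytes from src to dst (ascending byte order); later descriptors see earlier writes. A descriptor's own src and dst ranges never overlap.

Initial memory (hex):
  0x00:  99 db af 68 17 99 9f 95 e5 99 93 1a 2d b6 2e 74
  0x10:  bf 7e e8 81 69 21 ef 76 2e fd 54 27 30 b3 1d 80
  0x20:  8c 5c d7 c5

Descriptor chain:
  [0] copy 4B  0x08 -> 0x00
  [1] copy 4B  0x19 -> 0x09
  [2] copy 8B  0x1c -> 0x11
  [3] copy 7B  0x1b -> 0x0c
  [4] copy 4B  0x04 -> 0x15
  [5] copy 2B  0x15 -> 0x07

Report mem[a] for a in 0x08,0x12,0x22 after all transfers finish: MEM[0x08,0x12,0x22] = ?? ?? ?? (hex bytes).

MEM[0x08,0x12,0x22] = 99 5c d7

D0: mem[0x00..0x03] <- [e5 99 93 1a]
D1: mem[0x09..0x0c] <- [fd 54 27 30]
D2: mem[0x11..0x18] <- [30 b3 1d 80 8c 5c d7 c5]
D3: mem[0x0c..0x12] <- [27 30 b3 1d 80 8c 5c]
D4: mem[0x15..0x18] <- [17 99 9f 95]
D5: mem[0x07..0x08] <- [17 99]
query mem[0x08]=0x99, mem[0x12]=0x5c, mem[0x22]=0xd7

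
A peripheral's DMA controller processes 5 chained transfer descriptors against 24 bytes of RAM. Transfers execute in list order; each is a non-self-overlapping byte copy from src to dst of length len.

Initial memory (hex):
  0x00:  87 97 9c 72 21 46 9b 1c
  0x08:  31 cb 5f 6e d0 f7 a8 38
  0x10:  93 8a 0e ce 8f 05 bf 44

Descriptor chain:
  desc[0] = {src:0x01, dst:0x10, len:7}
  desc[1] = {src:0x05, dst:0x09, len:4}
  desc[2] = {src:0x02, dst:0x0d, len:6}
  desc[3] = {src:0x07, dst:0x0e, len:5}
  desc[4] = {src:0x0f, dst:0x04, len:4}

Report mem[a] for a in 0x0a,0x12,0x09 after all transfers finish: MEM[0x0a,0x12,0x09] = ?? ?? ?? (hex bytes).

[0] 0x01->0x10 len=7 : 97 9c 72 21 46 9b 1c
[1] 0x05->0x09 len=4 : 46 9b 1c 31
[2] 0x02->0x0d len=6 : 9c 72 21 46 9b 1c
[3] 0x07->0x0e len=5 : 1c 31 46 9b 1c
[4] 0x0f->0x04 len=4 : 31 46 9b 1c
query mem[0x0a]=0x9b, mem[0x12]=0x1c, mem[0x09]=0x46

MEM[0x0a,0x12,0x09] = 9b 1c 46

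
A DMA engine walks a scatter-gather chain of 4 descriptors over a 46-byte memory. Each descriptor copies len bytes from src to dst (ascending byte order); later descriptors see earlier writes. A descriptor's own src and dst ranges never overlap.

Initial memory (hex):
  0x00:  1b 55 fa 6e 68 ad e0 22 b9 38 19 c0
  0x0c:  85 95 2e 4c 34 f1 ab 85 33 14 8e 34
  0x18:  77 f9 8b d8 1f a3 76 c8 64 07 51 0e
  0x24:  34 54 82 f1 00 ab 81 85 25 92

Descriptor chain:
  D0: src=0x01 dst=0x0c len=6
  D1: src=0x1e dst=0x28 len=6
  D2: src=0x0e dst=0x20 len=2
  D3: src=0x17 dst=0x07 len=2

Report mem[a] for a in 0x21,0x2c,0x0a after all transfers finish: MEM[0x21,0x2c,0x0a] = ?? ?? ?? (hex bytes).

MEM[0x21,0x2c,0x0a] = 68 51 19

#0 dst[0x0c+6] := {0x55,0xfa,0x6e,0x68,0xad,0xe0}
#1 dst[0x28+6] := {0x76,0xc8,0x64,0x07,0x51,0x0e}
#2 dst[0x20+2] := {0x6e,0x68}
#3 dst[0x07+2] := {0x34,0x77}
query mem[0x21]=0x68, mem[0x2c]=0x51, mem[0x0a]=0x19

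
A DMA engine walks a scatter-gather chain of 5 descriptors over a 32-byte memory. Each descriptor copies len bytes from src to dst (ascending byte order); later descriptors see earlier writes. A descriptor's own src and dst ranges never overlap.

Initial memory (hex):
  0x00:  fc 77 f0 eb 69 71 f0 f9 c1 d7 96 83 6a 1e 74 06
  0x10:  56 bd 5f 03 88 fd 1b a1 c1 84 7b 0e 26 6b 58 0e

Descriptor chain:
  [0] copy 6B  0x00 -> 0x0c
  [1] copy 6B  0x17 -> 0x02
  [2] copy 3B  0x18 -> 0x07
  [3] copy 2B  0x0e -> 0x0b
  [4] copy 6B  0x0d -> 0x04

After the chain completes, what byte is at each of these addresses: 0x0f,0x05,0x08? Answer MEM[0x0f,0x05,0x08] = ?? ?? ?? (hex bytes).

MEM[0x0f,0x05,0x08] = eb f0 71

#0 dst[0x0c+6] := {0xfc,0x77,0xf0,0xeb,0x69,0x71}
#1 dst[0x02+6] := {0xa1,0xc1,0x84,0x7b,0x0e,0x26}
#2 dst[0x07+3] := {0xc1,0x84,0x7b}
#3 dst[0x0b+2] := {0xf0,0xeb}
#4 dst[0x04+6] := {0x77,0xf0,0xeb,0x69,0x71,0x5f}
query mem[0x0f]=0xeb, mem[0x05]=0xf0, mem[0x08]=0x71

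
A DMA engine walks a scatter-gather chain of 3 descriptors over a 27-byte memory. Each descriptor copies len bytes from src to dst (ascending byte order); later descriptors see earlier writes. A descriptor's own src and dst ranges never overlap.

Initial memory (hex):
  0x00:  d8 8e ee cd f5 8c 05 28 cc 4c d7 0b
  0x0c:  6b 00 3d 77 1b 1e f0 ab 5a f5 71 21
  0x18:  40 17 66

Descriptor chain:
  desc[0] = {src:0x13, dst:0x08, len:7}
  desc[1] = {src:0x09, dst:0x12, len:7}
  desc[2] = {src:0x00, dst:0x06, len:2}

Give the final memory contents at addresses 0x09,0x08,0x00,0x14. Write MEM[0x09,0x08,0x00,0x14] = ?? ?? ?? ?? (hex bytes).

  after D0: wrote 7B at 0x08 = ab5af571214017
  after D1: wrote 7B at 0x12 = 5af57121401777
  after D2: wrote 2B at 0x06 = d88e
query mem[0x09]=0x5a, mem[0x08]=0xab, mem[0x00]=0xd8, mem[0x14]=0x71

MEM[0x09,0x08,0x00,0x14] = 5a ab d8 71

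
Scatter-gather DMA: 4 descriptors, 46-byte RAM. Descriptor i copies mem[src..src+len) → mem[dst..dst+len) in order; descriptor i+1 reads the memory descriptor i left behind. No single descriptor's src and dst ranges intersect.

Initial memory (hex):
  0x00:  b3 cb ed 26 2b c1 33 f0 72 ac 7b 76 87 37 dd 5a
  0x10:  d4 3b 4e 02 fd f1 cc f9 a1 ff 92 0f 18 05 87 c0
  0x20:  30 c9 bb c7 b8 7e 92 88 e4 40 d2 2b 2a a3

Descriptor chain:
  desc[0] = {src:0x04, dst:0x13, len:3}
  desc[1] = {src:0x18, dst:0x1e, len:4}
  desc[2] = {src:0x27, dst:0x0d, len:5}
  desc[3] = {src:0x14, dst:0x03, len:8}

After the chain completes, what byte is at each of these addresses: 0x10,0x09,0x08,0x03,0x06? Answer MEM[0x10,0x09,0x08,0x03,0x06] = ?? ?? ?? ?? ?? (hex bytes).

MEM[0x10,0x09,0x08,0x03,0x06] = d2 92 ff c1 f9

[0] 0x04->0x13 len=3 : 2b c1 33
[1] 0x18->0x1e len=4 : a1 ff 92 0f
[2] 0x27->0x0d len=5 : 88 e4 40 d2 2b
[3] 0x14->0x03 len=8 : c1 33 cc f9 a1 ff 92 0f
query mem[0x10]=0xd2, mem[0x09]=0x92, mem[0x08]=0xff, mem[0x03]=0xc1, mem[0x06]=0xf9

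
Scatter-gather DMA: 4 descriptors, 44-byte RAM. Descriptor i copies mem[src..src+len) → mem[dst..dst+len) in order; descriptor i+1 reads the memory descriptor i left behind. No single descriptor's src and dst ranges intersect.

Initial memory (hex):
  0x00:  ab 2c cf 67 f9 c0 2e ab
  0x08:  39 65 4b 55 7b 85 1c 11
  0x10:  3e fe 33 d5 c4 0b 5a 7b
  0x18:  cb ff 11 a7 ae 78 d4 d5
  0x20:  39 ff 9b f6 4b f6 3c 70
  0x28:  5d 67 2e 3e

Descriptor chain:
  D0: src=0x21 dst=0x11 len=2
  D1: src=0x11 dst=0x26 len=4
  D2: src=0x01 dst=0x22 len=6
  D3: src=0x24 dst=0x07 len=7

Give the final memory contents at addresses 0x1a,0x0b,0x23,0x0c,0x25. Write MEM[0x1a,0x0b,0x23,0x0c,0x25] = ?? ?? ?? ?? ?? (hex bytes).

  after D0: wrote 2B at 0x11 = ff9b
  after D1: wrote 4B at 0x26 = ff9bd5c4
  after D2: wrote 6B at 0x22 = 2ccf67f9c02e
  after D3: wrote 7B at 0x07 = 67f9c02ed5c42e
query mem[0x1a]=0x11, mem[0x0b]=0xd5, mem[0x23]=0xcf, mem[0x0c]=0xc4, mem[0x25]=0xf9

MEM[0x1a,0x0b,0x23,0x0c,0x25] = 11 d5 cf c4 f9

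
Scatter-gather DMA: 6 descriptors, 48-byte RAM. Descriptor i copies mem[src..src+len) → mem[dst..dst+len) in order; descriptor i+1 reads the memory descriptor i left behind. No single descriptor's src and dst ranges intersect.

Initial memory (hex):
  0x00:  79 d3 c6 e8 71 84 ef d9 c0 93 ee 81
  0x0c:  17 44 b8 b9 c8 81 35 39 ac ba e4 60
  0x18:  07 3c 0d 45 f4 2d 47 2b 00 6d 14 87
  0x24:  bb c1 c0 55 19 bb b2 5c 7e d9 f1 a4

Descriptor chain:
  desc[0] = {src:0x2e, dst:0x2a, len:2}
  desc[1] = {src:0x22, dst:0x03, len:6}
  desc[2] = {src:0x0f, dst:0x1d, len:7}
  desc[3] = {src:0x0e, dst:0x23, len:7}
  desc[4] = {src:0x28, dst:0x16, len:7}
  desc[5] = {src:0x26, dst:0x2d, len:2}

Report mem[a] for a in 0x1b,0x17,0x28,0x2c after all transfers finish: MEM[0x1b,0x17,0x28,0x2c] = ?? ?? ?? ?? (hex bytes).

MEM[0x1b,0x17,0x28,0x2c] = d9 ac 39 7e

D0: mem[0x2a..0x2b] <- [f1 a4]
D1: mem[0x03..0x08] <- [14 87 bb c1 c0 55]
D2: mem[0x1d..0x23] <- [b9 c8 81 35 39 ac ba]
D3: mem[0x23..0x29] <- [b8 b9 c8 81 35 39 ac]
D4: mem[0x16..0x1c] <- [39 ac f1 a4 7e d9 f1]
D5: mem[0x2d..0x2e] <- [81 35]
query mem[0x1b]=0xd9, mem[0x17]=0xac, mem[0x28]=0x39, mem[0x2c]=0x7e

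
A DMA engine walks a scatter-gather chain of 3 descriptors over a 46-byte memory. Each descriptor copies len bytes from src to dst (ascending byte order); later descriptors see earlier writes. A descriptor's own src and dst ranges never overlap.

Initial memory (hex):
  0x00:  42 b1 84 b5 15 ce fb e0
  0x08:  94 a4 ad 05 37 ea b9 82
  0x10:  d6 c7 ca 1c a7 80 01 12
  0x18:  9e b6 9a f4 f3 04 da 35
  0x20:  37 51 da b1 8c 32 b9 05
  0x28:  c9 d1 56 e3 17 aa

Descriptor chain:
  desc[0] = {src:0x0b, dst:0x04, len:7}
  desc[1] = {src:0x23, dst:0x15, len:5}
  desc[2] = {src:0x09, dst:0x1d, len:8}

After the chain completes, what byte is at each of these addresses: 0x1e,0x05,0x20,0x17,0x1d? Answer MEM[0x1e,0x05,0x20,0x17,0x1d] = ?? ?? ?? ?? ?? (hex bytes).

MEM[0x1e,0x05,0x20,0x17,0x1d] = c7 37 37 32 d6

[0] 0x0b->0x04 len=7 : 05 37 ea b9 82 d6 c7
[1] 0x23->0x15 len=5 : b1 8c 32 b9 05
[2] 0x09->0x1d len=8 : d6 c7 05 37 ea b9 82 d6
query mem[0x1e]=0xc7, mem[0x05]=0x37, mem[0x20]=0x37, mem[0x17]=0x32, mem[0x1d]=0xd6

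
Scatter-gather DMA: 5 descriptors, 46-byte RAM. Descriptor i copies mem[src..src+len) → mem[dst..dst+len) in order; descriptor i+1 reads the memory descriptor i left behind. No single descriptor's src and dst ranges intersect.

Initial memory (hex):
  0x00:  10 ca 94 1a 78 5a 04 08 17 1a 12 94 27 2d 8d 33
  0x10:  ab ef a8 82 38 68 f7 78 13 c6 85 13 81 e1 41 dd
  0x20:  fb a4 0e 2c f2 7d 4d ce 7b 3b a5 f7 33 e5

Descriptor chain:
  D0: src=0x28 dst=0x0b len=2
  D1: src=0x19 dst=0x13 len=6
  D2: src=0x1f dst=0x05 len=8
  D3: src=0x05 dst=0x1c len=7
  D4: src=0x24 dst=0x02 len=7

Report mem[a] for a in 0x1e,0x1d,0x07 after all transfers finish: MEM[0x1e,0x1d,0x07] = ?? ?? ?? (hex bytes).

  after D0: wrote 2B at 0x0b = 7b3b
  after D1: wrote 6B at 0x13 = c6851381e141
  after D2: wrote 8B at 0x05 = ddfba40e2cf27d4d
  after D3: wrote 7B at 0x1c = ddfba40e2cf27d
  after D4: wrote 7B at 0x02 = f27d4dce7b3ba5
query mem[0x1e]=0xa4, mem[0x1d]=0xfb, mem[0x07]=0x3b

MEM[0x1e,0x1d,0x07] = a4 fb 3b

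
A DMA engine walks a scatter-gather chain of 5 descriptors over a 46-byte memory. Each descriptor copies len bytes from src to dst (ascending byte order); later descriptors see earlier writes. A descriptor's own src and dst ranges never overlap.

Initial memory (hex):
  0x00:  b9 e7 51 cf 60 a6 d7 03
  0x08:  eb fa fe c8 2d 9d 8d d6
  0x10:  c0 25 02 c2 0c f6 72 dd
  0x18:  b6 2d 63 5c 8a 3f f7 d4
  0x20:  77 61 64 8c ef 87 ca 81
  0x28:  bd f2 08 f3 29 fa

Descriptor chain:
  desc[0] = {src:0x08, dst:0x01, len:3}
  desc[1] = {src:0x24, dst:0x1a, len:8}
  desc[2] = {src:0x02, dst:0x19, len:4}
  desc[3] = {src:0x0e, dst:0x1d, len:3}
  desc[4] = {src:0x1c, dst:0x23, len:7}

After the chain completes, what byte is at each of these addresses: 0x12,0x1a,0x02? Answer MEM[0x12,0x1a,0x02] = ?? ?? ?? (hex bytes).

[0] 0x08->0x01 len=3 : eb fa fe
[1] 0x24->0x1a len=8 : ef 87 ca 81 bd f2 08 f3
[2] 0x02->0x19 len=4 : fa fe 60 a6
[3] 0x0e->0x1d len=3 : 8d d6 c0
[4] 0x1c->0x23 len=7 : a6 8d d6 c0 08 f3 64
query mem[0x12]=0x02, mem[0x1a]=0xfe, mem[0x02]=0xfa

MEM[0x12,0x1a,0x02] = 02 fe fa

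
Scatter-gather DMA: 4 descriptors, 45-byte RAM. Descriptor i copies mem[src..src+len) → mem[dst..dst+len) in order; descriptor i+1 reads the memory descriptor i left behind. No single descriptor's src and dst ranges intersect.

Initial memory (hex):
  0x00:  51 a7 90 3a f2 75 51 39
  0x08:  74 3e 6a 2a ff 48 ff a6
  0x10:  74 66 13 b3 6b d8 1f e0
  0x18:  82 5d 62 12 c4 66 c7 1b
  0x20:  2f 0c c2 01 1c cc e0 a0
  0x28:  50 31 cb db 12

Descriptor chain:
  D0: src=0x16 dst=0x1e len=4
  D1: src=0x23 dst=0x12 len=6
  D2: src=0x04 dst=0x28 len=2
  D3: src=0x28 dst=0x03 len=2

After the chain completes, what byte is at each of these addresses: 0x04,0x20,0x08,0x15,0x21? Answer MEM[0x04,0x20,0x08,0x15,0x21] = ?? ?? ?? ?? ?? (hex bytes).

MEM[0x04,0x20,0x08,0x15,0x21] = 75 82 74 e0 5d

#0 dst[0x1e+4] := {0x1f,0xe0,0x82,0x5d}
#1 dst[0x12+6] := {0x01,0x1c,0xcc,0xe0,0xa0,0x50}
#2 dst[0x28+2] := {0xf2,0x75}
#3 dst[0x03+2] := {0xf2,0x75}
query mem[0x04]=0x75, mem[0x20]=0x82, mem[0x08]=0x74, mem[0x15]=0xe0, mem[0x21]=0x5d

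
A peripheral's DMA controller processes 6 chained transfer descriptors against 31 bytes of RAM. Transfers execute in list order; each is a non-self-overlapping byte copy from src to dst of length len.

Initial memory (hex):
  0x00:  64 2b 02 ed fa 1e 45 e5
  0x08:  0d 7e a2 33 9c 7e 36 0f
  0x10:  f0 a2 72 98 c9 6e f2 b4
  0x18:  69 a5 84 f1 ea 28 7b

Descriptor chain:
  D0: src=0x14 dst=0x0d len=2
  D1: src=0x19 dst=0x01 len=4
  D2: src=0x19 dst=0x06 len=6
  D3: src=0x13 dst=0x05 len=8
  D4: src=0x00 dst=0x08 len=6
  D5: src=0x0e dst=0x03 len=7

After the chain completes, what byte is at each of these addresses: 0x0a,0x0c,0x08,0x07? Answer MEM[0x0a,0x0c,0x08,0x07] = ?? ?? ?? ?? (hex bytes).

MEM[0x0a,0x0c,0x08,0x07] = 84 ea 98 72

D0: mem[0x0d..0x0e] <- [c9 6e]
D1: mem[0x01..0x04] <- [a5 84 f1 ea]
D2: mem[0x06..0x0b] <- [a5 84 f1 ea 28 7b]
D3: mem[0x05..0x0c] <- [98 c9 6e f2 b4 69 a5 84]
D4: mem[0x08..0x0d] <- [64 a5 84 f1 ea 98]
D5: mem[0x03..0x09] <- [6e 0f f0 a2 72 98 c9]
query mem[0x0a]=0x84, mem[0x0c]=0xea, mem[0x08]=0x98, mem[0x07]=0x72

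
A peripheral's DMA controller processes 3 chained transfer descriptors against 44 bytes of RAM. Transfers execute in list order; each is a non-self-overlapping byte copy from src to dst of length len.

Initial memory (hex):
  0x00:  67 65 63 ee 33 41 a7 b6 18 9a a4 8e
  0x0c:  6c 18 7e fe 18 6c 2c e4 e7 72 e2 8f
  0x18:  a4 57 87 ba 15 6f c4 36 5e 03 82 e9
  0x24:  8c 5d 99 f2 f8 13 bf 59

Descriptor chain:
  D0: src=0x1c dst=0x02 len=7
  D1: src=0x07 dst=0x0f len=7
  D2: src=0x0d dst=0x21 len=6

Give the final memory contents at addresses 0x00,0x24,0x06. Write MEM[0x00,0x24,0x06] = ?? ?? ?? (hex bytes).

D0: mem[0x02..0x08] <- [15 6f c4 36 5e 03 82]
D1: mem[0x0f..0x15] <- [03 82 9a a4 8e 6c 18]
D2: mem[0x21..0x26] <- [18 7e 03 82 9a a4]
query mem[0x00]=0x67, mem[0x24]=0x82, mem[0x06]=0x5e

MEM[0x00,0x24,0x06] = 67 82 5e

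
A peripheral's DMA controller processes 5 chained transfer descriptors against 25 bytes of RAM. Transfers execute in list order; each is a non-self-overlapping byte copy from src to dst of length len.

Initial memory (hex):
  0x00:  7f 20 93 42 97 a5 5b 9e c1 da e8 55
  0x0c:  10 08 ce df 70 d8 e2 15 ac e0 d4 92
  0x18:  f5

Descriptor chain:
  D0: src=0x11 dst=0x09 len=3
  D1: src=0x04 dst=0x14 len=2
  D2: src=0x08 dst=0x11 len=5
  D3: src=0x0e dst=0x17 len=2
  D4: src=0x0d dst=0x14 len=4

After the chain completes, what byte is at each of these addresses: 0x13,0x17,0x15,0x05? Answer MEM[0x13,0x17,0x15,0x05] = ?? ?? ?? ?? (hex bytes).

MEM[0x13,0x17,0x15,0x05] = e2 70 ce a5

#0 dst[0x09+3] := {0xd8,0xe2,0x15}
#1 dst[0x14+2] := {0x97,0xa5}
#2 dst[0x11+5] := {0xc1,0xd8,0xe2,0x15,0x10}
#3 dst[0x17+2] := {0xce,0xdf}
#4 dst[0x14+4] := {0x08,0xce,0xdf,0x70}
query mem[0x13]=0xe2, mem[0x17]=0x70, mem[0x15]=0xce, mem[0x05]=0xa5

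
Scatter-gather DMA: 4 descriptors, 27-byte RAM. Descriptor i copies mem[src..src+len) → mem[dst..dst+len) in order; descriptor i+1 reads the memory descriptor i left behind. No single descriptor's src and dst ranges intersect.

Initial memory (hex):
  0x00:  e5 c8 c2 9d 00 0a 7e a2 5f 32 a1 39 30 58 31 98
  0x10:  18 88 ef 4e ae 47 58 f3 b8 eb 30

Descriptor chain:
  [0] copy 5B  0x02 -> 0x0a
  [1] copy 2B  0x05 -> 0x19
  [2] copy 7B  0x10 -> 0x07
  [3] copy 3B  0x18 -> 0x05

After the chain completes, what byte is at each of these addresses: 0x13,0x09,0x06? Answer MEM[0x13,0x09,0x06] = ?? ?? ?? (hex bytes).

D0: mem[0x0a..0x0e] <- [c2 9d 00 0a 7e]
D1: mem[0x19..0x1a] <- [0a 7e]
D2: mem[0x07..0x0d] <- [18 88 ef 4e ae 47 58]
D3: mem[0x05..0x07] <- [b8 0a 7e]
query mem[0x13]=0x4e, mem[0x09]=0xef, mem[0x06]=0x0a

MEM[0x13,0x09,0x06] = 4e ef 0a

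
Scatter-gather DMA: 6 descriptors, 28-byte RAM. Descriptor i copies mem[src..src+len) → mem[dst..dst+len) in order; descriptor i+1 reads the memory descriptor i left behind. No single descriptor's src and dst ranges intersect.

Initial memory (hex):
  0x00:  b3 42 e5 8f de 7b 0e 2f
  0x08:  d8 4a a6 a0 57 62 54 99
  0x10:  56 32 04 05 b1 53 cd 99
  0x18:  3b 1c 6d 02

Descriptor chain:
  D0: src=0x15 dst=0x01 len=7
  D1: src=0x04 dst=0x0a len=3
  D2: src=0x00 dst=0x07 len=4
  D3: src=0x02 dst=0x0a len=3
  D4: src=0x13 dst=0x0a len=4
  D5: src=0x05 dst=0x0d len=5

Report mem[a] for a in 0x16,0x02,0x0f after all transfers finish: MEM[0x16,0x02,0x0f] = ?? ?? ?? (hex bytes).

MEM[0x16,0x02,0x0f] = cd cd b3

D0: mem[0x01..0x07] <- [53 cd 99 3b 1c 6d 02]
D1: mem[0x0a..0x0c] <- [3b 1c 6d]
D2: mem[0x07..0x0a] <- [b3 53 cd 99]
D3: mem[0x0a..0x0c] <- [cd 99 3b]
D4: mem[0x0a..0x0d] <- [05 b1 53 cd]
D5: mem[0x0d..0x11] <- [1c 6d b3 53 cd]
query mem[0x16]=0xcd, mem[0x02]=0xcd, mem[0x0f]=0xb3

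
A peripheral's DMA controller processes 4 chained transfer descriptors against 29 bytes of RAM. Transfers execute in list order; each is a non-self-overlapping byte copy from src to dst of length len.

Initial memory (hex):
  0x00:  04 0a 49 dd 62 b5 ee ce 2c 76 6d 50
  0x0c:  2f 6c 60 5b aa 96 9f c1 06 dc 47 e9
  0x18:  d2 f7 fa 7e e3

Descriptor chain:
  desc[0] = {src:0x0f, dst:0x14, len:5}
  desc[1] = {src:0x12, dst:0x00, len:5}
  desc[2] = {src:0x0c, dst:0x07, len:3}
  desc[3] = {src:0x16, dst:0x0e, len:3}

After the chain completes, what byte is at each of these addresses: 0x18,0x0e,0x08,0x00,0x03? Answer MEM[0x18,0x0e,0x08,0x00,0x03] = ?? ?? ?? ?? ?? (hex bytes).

MEM[0x18,0x0e,0x08,0x00,0x03] = c1 96 6c 9f aa

[0] 0x0f->0x14 len=5 : 5b aa 96 9f c1
[1] 0x12->0x00 len=5 : 9f c1 5b aa 96
[2] 0x0c->0x07 len=3 : 2f 6c 60
[3] 0x16->0x0e len=3 : 96 9f c1
query mem[0x18]=0xc1, mem[0x0e]=0x96, mem[0x08]=0x6c, mem[0x00]=0x9f, mem[0x03]=0xaa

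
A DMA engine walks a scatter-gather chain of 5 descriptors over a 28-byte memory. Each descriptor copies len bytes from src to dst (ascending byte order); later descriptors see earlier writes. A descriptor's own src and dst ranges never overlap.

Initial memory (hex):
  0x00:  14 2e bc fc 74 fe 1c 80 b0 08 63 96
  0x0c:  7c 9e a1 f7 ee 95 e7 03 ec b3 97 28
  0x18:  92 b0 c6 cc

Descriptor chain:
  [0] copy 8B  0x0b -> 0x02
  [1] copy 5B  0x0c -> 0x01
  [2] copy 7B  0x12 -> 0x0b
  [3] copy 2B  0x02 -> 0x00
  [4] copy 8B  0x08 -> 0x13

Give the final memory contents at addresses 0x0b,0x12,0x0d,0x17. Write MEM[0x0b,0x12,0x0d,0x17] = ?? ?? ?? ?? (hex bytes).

D0: mem[0x02..0x09] <- [96 7c 9e a1 f7 ee 95 e7]
D1: mem[0x01..0x05] <- [7c 9e a1 f7 ee]
D2: mem[0x0b..0x11] <- [e7 03 ec b3 97 28 92]
D3: mem[0x00..0x01] <- [9e a1]
D4: mem[0x13..0x1a] <- [95 e7 63 e7 03 ec b3 97]
query mem[0x0b]=0xe7, mem[0x12]=0xe7, mem[0x0d]=0xec, mem[0x17]=0x03

MEM[0x0b,0x12,0x0d,0x17] = e7 e7 ec 03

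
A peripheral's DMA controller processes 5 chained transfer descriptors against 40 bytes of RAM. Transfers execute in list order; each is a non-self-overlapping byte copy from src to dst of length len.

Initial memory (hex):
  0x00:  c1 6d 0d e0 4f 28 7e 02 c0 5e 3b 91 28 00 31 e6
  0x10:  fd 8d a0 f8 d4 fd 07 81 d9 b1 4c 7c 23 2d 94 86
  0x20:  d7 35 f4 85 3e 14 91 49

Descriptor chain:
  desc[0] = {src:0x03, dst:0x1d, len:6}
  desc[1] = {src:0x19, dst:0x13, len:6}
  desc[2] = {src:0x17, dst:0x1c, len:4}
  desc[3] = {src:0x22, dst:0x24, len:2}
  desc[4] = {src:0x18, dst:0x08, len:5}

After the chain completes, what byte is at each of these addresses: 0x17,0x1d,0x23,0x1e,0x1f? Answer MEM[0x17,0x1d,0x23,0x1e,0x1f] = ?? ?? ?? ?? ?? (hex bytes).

  after D0: wrote 6B at 0x1d = e04f287e02c0
  after D1: wrote 6B at 0x13 = b14c7c23e04f
  after D2: wrote 4B at 0x1c = e04fb14c
  after D3: wrote 2B at 0x24 = c085
  after D4: wrote 5B at 0x08 = 4fb14c7ce0
query mem[0x17]=0xe0, mem[0x1d]=0x4f, mem[0x23]=0x85, mem[0x1e]=0xb1, mem[0x1f]=0x4c

MEM[0x17,0x1d,0x23,0x1e,0x1f] = e0 4f 85 b1 4c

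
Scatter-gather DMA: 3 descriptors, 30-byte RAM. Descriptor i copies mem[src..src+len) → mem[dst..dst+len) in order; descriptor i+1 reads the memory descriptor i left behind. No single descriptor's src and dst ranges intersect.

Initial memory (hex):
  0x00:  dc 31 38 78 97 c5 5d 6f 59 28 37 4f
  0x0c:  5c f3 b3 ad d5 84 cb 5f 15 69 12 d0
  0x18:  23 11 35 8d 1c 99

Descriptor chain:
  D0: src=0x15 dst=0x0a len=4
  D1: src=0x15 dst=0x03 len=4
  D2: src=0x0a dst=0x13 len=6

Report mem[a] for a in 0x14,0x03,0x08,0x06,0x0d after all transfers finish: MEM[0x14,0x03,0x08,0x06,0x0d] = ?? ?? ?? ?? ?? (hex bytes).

MEM[0x14,0x03,0x08,0x06,0x0d] = 12 69 59 23 23

[0] 0x15->0x0a len=4 : 69 12 d0 23
[1] 0x15->0x03 len=4 : 69 12 d0 23
[2] 0x0a->0x13 len=6 : 69 12 d0 23 b3 ad
query mem[0x14]=0x12, mem[0x03]=0x69, mem[0x08]=0x59, mem[0x06]=0x23, mem[0x0d]=0x23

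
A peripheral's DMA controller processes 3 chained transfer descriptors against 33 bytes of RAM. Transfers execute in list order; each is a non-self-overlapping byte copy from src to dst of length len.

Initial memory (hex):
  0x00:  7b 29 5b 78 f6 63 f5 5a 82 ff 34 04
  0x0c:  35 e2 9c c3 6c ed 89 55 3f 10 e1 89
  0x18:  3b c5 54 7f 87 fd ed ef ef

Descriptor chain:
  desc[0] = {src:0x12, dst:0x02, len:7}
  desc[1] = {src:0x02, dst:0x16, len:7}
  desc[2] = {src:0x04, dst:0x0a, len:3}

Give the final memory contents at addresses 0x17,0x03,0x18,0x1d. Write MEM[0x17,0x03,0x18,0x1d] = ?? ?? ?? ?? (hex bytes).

MEM[0x17,0x03,0x18,0x1d] = 55 55 3f fd

  after D0: wrote 7B at 0x02 = 89553f10e1893b
  after D1: wrote 7B at 0x16 = 89553f10e1893b
  after D2: wrote 3B at 0x0a = 3f10e1
query mem[0x17]=0x55, mem[0x03]=0x55, mem[0x18]=0x3f, mem[0x1d]=0xfd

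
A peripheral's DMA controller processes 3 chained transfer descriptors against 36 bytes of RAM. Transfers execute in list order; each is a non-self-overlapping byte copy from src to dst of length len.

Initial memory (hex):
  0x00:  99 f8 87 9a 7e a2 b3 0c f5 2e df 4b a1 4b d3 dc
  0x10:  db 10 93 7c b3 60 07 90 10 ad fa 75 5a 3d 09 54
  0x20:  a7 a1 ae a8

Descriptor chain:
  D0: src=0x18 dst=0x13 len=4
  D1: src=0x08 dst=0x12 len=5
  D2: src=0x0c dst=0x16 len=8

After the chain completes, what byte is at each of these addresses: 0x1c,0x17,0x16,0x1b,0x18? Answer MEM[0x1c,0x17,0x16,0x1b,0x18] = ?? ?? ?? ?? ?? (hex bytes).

D0: mem[0x13..0x16] <- [10 ad fa 75]
D1: mem[0x12..0x16] <- [f5 2e df 4b a1]
D2: mem[0x16..0x1d] <- [a1 4b d3 dc db 10 f5 2e]
query mem[0x1c]=0xf5, mem[0x17]=0x4b, mem[0x16]=0xa1, mem[0x1b]=0x10, mem[0x18]=0xd3

MEM[0x1c,0x17,0x16,0x1b,0x18] = f5 4b a1 10 d3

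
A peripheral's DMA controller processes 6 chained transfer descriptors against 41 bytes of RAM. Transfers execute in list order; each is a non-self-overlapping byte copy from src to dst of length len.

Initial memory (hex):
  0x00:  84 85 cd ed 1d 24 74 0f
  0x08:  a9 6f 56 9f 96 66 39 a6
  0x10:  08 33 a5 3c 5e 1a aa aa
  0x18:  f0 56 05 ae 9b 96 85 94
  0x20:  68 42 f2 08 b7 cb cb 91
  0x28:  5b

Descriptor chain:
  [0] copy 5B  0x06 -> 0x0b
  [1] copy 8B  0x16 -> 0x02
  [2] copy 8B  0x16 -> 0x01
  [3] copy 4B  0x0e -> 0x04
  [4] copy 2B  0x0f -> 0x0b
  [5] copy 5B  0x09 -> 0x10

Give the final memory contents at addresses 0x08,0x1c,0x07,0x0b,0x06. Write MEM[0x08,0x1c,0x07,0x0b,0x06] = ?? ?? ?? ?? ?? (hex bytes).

D0: mem[0x0b..0x0f] <- [74 0f a9 6f 56]
D1: mem[0x02..0x09] <- [aa aa f0 56 05 ae 9b 96]
D2: mem[0x01..0x08] <- [aa aa f0 56 05 ae 9b 96]
D3: mem[0x04..0x07] <- [6f 56 08 33]
D4: mem[0x0b..0x0c] <- [56 08]
D5: mem[0x10..0x14] <- [96 56 56 08 a9]
query mem[0x08]=0x96, mem[0x1c]=0x9b, mem[0x07]=0x33, mem[0x0b]=0x56, mem[0x06]=0x08

MEM[0x08,0x1c,0x07,0x0b,0x06] = 96 9b 33 56 08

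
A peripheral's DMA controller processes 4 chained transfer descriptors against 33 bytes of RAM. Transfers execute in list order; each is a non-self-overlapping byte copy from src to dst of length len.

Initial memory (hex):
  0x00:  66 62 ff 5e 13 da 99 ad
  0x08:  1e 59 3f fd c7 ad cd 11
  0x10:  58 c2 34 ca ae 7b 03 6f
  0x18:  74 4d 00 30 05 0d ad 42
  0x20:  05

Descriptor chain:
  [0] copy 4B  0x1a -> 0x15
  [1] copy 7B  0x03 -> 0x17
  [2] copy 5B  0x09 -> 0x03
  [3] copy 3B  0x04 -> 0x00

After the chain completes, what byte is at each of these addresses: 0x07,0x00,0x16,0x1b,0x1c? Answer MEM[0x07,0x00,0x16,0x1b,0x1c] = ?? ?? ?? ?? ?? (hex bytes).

  after D0: wrote 4B at 0x15 = 0030050d
  after D1: wrote 7B at 0x17 = 5e13da99ad1e59
  after D2: wrote 5B at 0x03 = 593ffdc7ad
  after D3: wrote 3B at 0x00 = 3ffdc7
query mem[0x07]=0xad, mem[0x00]=0x3f, mem[0x16]=0x30, mem[0x1b]=0xad, mem[0x1c]=0x1e

MEM[0x07,0x00,0x16,0x1b,0x1c] = ad 3f 30 ad 1e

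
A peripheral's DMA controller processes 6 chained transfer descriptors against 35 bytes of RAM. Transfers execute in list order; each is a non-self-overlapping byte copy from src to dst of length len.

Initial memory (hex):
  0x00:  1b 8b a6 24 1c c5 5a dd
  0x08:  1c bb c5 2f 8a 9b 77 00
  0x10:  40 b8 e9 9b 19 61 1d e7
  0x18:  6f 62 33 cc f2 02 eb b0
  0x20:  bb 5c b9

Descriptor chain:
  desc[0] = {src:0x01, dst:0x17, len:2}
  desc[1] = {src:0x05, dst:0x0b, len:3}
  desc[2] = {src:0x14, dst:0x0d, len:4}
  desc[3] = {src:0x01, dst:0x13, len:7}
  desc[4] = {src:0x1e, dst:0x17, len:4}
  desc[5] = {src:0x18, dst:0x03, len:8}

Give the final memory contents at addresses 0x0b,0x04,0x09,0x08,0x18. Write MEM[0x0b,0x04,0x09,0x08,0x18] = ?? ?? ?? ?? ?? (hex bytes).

MEM[0x0b,0x04,0x09,0x08,0x18] = c5 bb eb 02 b0

  after D0: wrote 2B at 0x17 = 8ba6
  after D1: wrote 3B at 0x0b = c55add
  after D2: wrote 4B at 0x0d = 19611d8b
  after D3: wrote 7B at 0x13 = 8ba6241cc55add
  after D4: wrote 4B at 0x17 = ebb0bb5c
  after D5: wrote 8B at 0x03 = b0bb5cccf202ebb0
query mem[0x0b]=0xc5, mem[0x04]=0xbb, mem[0x09]=0xeb, mem[0x08]=0x02, mem[0x18]=0xb0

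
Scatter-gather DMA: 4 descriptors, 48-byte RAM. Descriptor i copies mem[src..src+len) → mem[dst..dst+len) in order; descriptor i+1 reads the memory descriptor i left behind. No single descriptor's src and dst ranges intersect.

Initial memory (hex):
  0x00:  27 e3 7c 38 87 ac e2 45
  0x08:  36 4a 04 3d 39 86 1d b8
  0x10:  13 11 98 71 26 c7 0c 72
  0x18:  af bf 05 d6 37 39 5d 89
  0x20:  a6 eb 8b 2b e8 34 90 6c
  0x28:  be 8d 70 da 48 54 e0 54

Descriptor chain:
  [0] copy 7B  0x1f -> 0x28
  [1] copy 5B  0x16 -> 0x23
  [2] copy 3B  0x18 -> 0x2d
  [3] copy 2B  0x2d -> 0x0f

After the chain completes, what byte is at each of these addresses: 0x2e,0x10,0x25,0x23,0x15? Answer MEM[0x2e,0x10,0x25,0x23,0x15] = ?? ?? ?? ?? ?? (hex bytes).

[0] 0x1f->0x28 len=7 : 89 a6 eb 8b 2b e8 34
[1] 0x16->0x23 len=5 : 0c 72 af bf 05
[2] 0x18->0x2d len=3 : af bf 05
[3] 0x2d->0x0f len=2 : af bf
query mem[0x2e]=0xbf, mem[0x10]=0xbf, mem[0x25]=0xaf, mem[0x23]=0x0c, mem[0x15]=0xc7

MEM[0x2e,0x10,0x25,0x23,0x15] = bf bf af 0c c7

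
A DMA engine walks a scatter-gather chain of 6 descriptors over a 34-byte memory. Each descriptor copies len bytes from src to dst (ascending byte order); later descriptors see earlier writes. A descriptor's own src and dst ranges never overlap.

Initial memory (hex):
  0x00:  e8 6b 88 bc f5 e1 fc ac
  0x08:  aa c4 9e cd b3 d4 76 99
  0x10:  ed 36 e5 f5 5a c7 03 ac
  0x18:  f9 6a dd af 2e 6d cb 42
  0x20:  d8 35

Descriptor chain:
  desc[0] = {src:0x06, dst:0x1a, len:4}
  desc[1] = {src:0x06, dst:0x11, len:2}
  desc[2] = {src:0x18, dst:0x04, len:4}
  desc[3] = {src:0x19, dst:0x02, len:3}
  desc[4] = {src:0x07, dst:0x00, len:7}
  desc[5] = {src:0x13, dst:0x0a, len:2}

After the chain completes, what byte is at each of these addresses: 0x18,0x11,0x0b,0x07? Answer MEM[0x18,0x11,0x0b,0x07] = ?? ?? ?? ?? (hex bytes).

[0] 0x06->0x1a len=4 : fc ac aa c4
[1] 0x06->0x11 len=2 : fc ac
[2] 0x18->0x04 len=4 : f9 6a fc ac
[3] 0x19->0x02 len=3 : 6a fc ac
[4] 0x07->0x00 len=7 : ac aa c4 9e cd b3 d4
[5] 0x13->0x0a len=2 : f5 5a
query mem[0x18]=0xf9, mem[0x11]=0xfc, mem[0x0b]=0x5a, mem[0x07]=0xac

MEM[0x18,0x11,0x0b,0x07] = f9 fc 5a ac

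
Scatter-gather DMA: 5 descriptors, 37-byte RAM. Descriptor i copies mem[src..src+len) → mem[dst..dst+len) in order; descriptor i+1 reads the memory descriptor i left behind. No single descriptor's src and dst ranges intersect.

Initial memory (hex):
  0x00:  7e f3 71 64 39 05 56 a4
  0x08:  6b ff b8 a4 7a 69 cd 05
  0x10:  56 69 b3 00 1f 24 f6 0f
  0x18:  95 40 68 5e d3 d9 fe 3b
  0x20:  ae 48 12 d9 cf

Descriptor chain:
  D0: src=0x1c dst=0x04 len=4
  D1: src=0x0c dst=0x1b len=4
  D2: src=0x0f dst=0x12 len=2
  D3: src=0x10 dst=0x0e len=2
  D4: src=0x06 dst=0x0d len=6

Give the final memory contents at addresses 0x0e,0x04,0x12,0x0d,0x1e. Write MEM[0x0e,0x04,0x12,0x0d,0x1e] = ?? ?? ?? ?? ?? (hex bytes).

MEM[0x0e,0x04,0x12,0x0d,0x1e] = 3b d3 a4 fe 05

D0: mem[0x04..0x07] <- [d3 d9 fe 3b]
D1: mem[0x1b..0x1e] <- [7a 69 cd 05]
D2: mem[0x12..0x13] <- [05 56]
D3: mem[0x0e..0x0f] <- [56 69]
D4: mem[0x0d..0x12] <- [fe 3b 6b ff b8 a4]
query mem[0x0e]=0x3b, mem[0x04]=0xd3, mem[0x12]=0xa4, mem[0x0d]=0xfe, mem[0x1e]=0x05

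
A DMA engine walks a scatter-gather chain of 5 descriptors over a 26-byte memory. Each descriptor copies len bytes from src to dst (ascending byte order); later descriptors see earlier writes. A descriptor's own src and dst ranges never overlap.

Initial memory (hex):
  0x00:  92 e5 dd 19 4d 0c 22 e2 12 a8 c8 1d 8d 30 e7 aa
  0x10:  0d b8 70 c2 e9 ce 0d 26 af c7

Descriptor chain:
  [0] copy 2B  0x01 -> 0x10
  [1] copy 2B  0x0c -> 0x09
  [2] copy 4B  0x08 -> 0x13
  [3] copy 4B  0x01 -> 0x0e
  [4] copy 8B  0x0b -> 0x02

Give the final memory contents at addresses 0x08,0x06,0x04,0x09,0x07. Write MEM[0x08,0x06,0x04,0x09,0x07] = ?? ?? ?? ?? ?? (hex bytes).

MEM[0x08,0x06,0x04,0x09,0x07] = 4d dd 30 70 19

  after D0: wrote 2B at 0x10 = e5dd
  after D1: wrote 2B at 0x09 = 8d30
  after D2: wrote 4B at 0x13 = 128d301d
  after D3: wrote 4B at 0x0e = e5dd194d
  after D4: wrote 8B at 0x02 = 1d8d30e5dd194d70
query mem[0x08]=0x4d, mem[0x06]=0xdd, mem[0x04]=0x30, mem[0x09]=0x70, mem[0x07]=0x19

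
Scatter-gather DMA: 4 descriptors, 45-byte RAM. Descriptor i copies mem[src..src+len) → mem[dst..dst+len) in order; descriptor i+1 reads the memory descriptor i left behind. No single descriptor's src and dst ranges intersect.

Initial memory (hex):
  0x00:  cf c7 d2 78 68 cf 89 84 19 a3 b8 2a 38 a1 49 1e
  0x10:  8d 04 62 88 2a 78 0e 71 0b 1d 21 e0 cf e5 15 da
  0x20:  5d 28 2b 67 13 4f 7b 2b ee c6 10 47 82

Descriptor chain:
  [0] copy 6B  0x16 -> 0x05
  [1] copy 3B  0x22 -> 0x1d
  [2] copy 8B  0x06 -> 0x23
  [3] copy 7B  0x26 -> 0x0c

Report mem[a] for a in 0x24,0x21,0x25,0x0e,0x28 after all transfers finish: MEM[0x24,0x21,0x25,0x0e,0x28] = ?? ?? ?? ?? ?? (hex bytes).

MEM[0x24,0x21,0x25,0x0e,0x28] = 0b 28 1d 2a 2a

#0 dst[0x05+6] := {0x0e,0x71,0x0b,0x1d,0x21,0xe0}
#1 dst[0x1d+3] := {0x2b,0x67,0x13}
#2 dst[0x23+8] := {0x71,0x0b,0x1d,0x21,0xe0,0x2a,0x38,0xa1}
#3 dst[0x0c+7] := {0x21,0xe0,0x2a,0x38,0xa1,0x47,0x82}
query mem[0x24]=0x0b, mem[0x21]=0x28, mem[0x25]=0x1d, mem[0x0e]=0x2a, mem[0x28]=0x2a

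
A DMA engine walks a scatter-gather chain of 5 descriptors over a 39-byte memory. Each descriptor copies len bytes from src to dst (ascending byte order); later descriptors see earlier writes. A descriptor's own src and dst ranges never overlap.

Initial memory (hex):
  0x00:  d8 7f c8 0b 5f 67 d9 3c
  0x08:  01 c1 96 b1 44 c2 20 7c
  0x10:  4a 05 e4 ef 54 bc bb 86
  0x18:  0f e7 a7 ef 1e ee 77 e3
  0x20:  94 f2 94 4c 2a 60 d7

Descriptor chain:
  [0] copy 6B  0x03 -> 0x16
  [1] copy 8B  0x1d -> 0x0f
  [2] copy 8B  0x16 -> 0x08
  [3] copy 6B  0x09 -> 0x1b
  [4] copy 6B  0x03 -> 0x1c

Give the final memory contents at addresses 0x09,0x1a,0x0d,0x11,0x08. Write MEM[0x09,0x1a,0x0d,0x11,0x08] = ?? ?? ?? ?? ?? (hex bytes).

MEM[0x09,0x1a,0x0d,0x11,0x08] = 5f 3c 01 e3 2a

  after D0: wrote 6B at 0x16 = 0b5f67d93c01
  after D1: wrote 8B at 0x0f = ee77e394f2944c2a
  after D2: wrote 8B at 0x08 = 2a5f67d93c011eee
  after D3: wrote 6B at 0x1b = 5f67d93c011e
  after D4: wrote 6B at 0x1c = 0b5f67d93c2a
query mem[0x09]=0x5f, mem[0x1a]=0x3c, mem[0x0d]=0x01, mem[0x11]=0xe3, mem[0x08]=0x2a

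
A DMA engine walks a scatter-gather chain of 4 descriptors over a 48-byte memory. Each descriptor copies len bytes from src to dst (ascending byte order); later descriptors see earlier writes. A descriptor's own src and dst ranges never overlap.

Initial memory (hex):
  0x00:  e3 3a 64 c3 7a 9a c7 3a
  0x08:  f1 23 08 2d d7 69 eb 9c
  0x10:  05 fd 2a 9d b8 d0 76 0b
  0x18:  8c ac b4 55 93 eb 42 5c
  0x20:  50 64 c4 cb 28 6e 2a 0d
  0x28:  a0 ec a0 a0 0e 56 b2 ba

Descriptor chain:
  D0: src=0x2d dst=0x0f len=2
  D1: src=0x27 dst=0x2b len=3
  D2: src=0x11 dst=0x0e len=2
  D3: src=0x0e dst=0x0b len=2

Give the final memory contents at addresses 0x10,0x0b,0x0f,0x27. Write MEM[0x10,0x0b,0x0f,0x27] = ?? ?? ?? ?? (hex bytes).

MEM[0x10,0x0b,0x0f,0x27] = b2 fd 2a 0d

#0 dst[0x0f+2] := {0x56,0xb2}
#1 dst[0x2b+3] := {0x0d,0xa0,0xec}
#2 dst[0x0e+2] := {0xfd,0x2a}
#3 dst[0x0b+2] := {0xfd,0x2a}
query mem[0x10]=0xb2, mem[0x0b]=0xfd, mem[0x0f]=0x2a, mem[0x27]=0x0d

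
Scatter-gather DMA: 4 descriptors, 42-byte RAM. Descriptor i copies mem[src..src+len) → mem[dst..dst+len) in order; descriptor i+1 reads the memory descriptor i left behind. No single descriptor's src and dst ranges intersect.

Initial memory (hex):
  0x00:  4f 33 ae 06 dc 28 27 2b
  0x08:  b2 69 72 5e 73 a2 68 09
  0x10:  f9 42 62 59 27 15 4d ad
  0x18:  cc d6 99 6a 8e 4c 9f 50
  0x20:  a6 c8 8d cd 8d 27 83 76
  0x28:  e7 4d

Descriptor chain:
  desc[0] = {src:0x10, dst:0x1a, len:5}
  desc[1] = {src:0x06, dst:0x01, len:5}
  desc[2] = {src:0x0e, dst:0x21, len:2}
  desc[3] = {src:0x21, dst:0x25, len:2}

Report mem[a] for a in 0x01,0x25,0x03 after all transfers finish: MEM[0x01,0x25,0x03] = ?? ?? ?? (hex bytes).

MEM[0x01,0x25,0x03] = 27 68 b2

[0] 0x10->0x1a len=5 : f9 42 62 59 27
[1] 0x06->0x01 len=5 : 27 2b b2 69 72
[2] 0x0e->0x21 len=2 : 68 09
[3] 0x21->0x25 len=2 : 68 09
query mem[0x01]=0x27, mem[0x25]=0x68, mem[0x03]=0xb2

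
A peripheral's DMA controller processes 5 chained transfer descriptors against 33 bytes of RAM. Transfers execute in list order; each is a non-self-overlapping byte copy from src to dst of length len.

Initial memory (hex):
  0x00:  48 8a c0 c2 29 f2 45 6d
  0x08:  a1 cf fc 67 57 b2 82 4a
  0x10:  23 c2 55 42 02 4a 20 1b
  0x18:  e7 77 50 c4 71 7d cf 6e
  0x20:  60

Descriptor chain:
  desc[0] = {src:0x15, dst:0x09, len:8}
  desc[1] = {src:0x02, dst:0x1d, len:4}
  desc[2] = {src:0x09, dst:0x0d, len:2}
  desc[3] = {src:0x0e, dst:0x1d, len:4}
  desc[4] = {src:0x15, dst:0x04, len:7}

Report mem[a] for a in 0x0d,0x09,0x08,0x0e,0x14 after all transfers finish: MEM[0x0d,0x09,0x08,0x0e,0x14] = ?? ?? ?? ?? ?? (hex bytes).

  after D0: wrote 8B at 0x09 = 4a201be77750c471
  after D1: wrote 4B at 0x1d = c0c229f2
  after D2: wrote 2B at 0x0d = 4a20
  after D3: wrote 4B at 0x1d = 20c471c2
  after D4: wrote 7B at 0x04 = 4a201be77750c4
query mem[0x0d]=0x4a, mem[0x09]=0x50, mem[0x08]=0x77, mem[0x0e]=0x20, mem[0x14]=0x02

MEM[0x0d,0x09,0x08,0x0e,0x14] = 4a 50 77 20 02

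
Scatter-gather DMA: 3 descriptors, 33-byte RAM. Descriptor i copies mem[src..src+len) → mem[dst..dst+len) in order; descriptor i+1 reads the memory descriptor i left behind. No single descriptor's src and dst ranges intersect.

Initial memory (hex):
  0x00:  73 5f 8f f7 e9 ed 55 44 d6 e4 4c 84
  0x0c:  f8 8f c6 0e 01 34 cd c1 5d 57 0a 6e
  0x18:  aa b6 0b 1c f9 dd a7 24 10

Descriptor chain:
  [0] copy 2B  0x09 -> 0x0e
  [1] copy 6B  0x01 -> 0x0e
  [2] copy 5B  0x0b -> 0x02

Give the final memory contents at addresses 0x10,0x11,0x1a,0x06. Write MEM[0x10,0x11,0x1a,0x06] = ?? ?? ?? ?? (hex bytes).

#0 dst[0x0e+2] := {0xe4,0x4c}
#1 dst[0x0e+6] := {0x5f,0x8f,0xf7,0xe9,0xed,0x55}
#2 dst[0x02+5] := {0x84,0xf8,0x8f,0x5f,0x8f}
query mem[0x10]=0xf7, mem[0x11]=0xe9, mem[0x1a]=0x0b, mem[0x06]=0x8f

MEM[0x10,0x11,0x1a,0x06] = f7 e9 0b 8f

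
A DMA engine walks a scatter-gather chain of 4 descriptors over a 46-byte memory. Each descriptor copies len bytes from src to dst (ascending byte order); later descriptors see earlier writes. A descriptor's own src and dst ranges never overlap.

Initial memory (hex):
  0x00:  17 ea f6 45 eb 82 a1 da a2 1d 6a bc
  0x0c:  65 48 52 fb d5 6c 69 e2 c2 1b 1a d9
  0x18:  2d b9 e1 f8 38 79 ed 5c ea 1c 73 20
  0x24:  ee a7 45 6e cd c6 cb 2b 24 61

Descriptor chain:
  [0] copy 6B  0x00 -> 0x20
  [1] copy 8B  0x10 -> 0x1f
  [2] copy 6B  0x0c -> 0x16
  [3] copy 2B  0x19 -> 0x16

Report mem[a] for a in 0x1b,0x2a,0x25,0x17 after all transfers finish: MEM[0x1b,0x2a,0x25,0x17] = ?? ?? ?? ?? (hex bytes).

MEM[0x1b,0x2a,0x25,0x17] = 6c cb 1a d5

D0: mem[0x20..0x25] <- [17 ea f6 45 eb 82]
D1: mem[0x1f..0x26] <- [d5 6c 69 e2 c2 1b 1a d9]
D2: mem[0x16..0x1b] <- [65 48 52 fb d5 6c]
D3: mem[0x16..0x17] <- [fb d5]
query mem[0x1b]=0x6c, mem[0x2a]=0xcb, mem[0x25]=0x1a, mem[0x17]=0xd5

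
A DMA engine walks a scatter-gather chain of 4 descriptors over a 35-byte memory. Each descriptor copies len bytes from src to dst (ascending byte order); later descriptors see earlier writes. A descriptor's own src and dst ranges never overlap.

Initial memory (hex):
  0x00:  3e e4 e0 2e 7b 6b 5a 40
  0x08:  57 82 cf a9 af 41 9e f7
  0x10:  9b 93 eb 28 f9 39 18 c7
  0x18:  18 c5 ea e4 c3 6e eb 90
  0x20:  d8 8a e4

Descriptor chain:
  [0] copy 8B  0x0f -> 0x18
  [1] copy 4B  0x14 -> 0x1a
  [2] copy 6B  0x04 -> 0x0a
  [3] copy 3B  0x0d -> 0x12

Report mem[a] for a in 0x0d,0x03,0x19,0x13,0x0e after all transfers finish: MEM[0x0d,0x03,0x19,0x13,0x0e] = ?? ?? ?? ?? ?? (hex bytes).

MEM[0x0d,0x03,0x19,0x13,0x0e] = 40 2e 9b 57 57

D0: mem[0x18..0x1f] <- [f7 9b 93 eb 28 f9 39 18]
D1: mem[0x1a..0x1d] <- [f9 39 18 c7]
D2: mem[0x0a..0x0f] <- [7b 6b 5a 40 57 82]
D3: mem[0x12..0x14] <- [40 57 82]
query mem[0x0d]=0x40, mem[0x03]=0x2e, mem[0x19]=0x9b, mem[0x13]=0x57, mem[0x0e]=0x57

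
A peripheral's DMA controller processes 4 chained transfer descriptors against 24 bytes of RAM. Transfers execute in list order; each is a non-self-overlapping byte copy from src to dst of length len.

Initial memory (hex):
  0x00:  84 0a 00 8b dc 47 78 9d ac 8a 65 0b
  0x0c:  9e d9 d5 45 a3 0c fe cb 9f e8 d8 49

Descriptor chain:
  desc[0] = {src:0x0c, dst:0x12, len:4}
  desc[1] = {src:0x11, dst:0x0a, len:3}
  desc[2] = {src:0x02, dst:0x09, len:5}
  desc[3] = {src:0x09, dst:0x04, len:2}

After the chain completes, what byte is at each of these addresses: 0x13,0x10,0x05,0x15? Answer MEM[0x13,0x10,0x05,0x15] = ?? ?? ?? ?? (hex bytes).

MEM[0x13,0x10,0x05,0x15] = d9 a3 8b 45

[0] 0x0c->0x12 len=4 : 9e d9 d5 45
[1] 0x11->0x0a len=3 : 0c 9e d9
[2] 0x02->0x09 len=5 : 00 8b dc 47 78
[3] 0x09->0x04 len=2 : 00 8b
query mem[0x13]=0xd9, mem[0x10]=0xa3, mem[0x05]=0x8b, mem[0x15]=0x45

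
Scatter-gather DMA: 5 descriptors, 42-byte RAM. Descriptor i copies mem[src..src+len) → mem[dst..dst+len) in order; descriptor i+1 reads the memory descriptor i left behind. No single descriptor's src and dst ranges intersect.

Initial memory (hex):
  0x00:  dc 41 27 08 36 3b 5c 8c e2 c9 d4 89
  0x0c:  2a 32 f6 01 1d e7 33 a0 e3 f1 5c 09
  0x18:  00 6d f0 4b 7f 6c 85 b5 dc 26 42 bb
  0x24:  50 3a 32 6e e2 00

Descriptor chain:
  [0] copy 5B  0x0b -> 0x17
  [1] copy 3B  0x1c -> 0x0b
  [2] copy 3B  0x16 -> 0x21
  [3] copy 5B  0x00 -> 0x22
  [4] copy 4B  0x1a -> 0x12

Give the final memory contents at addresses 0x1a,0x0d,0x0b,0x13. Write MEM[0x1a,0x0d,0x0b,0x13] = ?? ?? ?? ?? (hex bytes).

MEM[0x1a,0x0d,0x0b,0x13] = f6 85 7f 01

[0] 0x0b->0x17 len=5 : 89 2a 32 f6 01
[1] 0x1c->0x0b len=3 : 7f 6c 85
[2] 0x16->0x21 len=3 : 5c 89 2a
[3] 0x00->0x22 len=5 : dc 41 27 08 36
[4] 0x1a->0x12 len=4 : f6 01 7f 6c
query mem[0x1a]=0xf6, mem[0x0d]=0x85, mem[0x0b]=0x7f, mem[0x13]=0x01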